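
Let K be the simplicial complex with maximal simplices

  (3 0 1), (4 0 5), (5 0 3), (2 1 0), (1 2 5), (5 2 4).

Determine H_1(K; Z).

H_1 = Z.

We work with the vertex ordering 0 < 1 < 2 < 3 < 4 < 5. The simplices of K, each written with vertices in increasing order, are:

  0-simplices (6): [0], [1], [2], [3], [4], [5]
  1-simplices (12): [0,1], [0,2], [0,3], [0,4], [0,5], [1,2], [1,3], [1,5], [2,4], [2,5], [3,5], [4,5]
  2-simplices (6): [0,1,2], [0,1,3], [0,3,5], [0,4,5], [1,2,5], [2,4,5]

so the chain groups are C_0 ≅ Z^6, C_1 ≅ Z^12, C_2 ≅ Z^6.

The boundary map ∂_1: C_1 → C_0 sends each edge [p,q] (with p < q) to q − p.
The resulting 6×12 matrix has rank 5, and its Smith normal form has invariant factors (1,1,1,1,1).

∂_2: C_2 → C_1 maps a triangle to the signed sum of its edges. For instance
  ∂[0,1,2] = [1,2] − [0,2] + [0,1],
  ∂[0,1,3] = [1,3] − [0,3] + [0,1].
This gives a 12×6 integer matrix of rank 6; reducing to Smith normal form yields diagonal entries (1,1,1,1,1,1).

From H_k ≅ ker(∂_k) / im(∂_{k+1}) we obtain:

  H_1: rank ker ∂_1 − rank ∂_2 = (12 − 5) − 6 = 1, and the invariant factors of ∂_2 are all 1, so H_1 ≅ Z.

(K is a triangulation of the cylinder S^1 x I.)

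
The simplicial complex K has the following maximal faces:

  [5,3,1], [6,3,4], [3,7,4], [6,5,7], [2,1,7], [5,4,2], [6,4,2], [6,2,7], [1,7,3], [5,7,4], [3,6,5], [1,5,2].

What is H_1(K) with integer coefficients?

Order the vertices as 1 < 2 < 3 < 4 < 5 < 6 < 7. Listing each simplex with vertices in this order, K has dimension 2 with simplices:

  0-simplices (7): [1], [2], [3], [4], [5], [6], [7]
  1-simplices (18): [1,2], [1,3], [1,5], [1,7], [2,4], [2,5], [2,6], [2,7], [3,4], [3,5], [3,6], [3,7], [4,5], [4,6], [4,7], [5,6], [5,7], [6,7]
  2-simplices (12): [1,2,5], [1,2,7], [1,3,5], [1,3,7], [2,4,5], [2,4,6], [2,6,7], [3,4,6], [3,4,7], [3,5,6], [4,5,7], [5,6,7]

giving chain groups C_0 ≅ Z^7, C_1 ≅ Z^18, C_2 ≅ Z^12.

∂_1: C_1 → C_0 is given by ∂[p,q] = [q] − [p].
The 7×18 boundary matrix has rank 6 and Smith normal form diag(1,1,1,1,1,1).

The boundary map ∂_2: C_2 → C_1 sends each 2-simplex [p,q,r] to [q,r] − [p,r] + [p,q]. For instance
  ∂[2,4,5] = [4,5] − [2,5] + [2,4],
  ∂[2,4,6] = [4,6] − [2,6] + [2,4].
This gives a 18×12 integer matrix of rank 12; reducing to Smith normal form yields diagonal entries (1,1,1,1,1,1,1,1,1,1,1,2).

Now H_k = ker ∂_k / im ∂_{k+1}, so:

  H_1: rank ker ∂_1 − rank ∂_2 = (18 − 6) − 12 = 0, and ∂_2 has invariant factor 2 > 1, so H_1 ≅ Z/2Z.

H_1 = Z/2Z.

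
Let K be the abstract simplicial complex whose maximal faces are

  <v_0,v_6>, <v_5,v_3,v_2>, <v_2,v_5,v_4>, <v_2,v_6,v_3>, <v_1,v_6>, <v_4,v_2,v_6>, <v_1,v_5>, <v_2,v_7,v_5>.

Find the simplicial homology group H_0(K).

H_0 = Z.

K has 8 vertices, 13 edges, 5 triangles.
rank ∂_0 = 0, rank ∂_1 = 7 ⇒ b_0 = 8 − 0 − 7 = 1; all invariant factors of ∂_1 are 1 so no torsion. So H_0 ≅ Z.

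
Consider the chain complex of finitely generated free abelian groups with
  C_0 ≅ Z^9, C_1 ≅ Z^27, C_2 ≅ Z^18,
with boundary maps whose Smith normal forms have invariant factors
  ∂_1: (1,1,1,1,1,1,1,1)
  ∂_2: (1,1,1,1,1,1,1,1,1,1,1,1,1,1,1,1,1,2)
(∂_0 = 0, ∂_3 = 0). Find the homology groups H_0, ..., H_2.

H_0 = Z,  H_1 = Z ⊕ Z/2,  H_2 = 0.

H_0: b_0 = 9 − 0 − 8 = 1; torsion from ∂_1 factors > 1: none. So H_0 = Z.
H_1: b_1 = 27 − 8 − 18 = 1; torsion from ∂_2 factors > 1: [2]. So H_1 = Z ⊕ Z/2.
H_2: b_2 = 18 − 18 − 0 = 0; torsion from ∂_3 factors > 1: none. So H_2 = 0.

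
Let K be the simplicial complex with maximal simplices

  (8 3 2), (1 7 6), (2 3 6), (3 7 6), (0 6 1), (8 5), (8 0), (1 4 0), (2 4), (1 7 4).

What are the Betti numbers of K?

b_0 = 1, b_1 = 2, b_2 = 0.

K has 9 vertices, 17 edges, 7 triangles.
rank ∂_0 = 0, rank ∂_1 = 8 ⇒ b_0 = 9 − 0 − 8 = 1; all invariant factors of ∂_1 are 1 so no torsion. So H_0 = Z.
rank ∂_1 = 8, rank ∂_2 = 7 ⇒ b_1 = 17 − 8 − 7 = 2; all invariant factors of ∂_2 are 1 so no torsion. So H_1 = Z^2.
rank ∂_2 = 7, rank ∂_3 = 0 ⇒ b_2 = 7 − 7 − 0 = 0. So H_2 = 0.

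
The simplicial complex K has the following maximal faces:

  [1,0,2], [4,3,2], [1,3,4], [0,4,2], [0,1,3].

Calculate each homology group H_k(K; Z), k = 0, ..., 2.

Fix the vertex order 0 < 1 < 2 < 3 < 4 and write every simplex with vertices in increasing order. Then dim K = 2 and the simplices of K are:

  0-simplices (5): [0], [1], [2], [3], [4]
  1-simplices (10): [0,1], [0,2], [0,3], [0,4], [1,2], [1,3], [1,4], [2,3], [2,4], [3,4]
  2-simplices (5): [0,1,2], [0,1,3], [0,2,4], [1,3,4], [2,3,4]

Hence C_0 ≅ Z^5, C_1 ≅ Z^10, C_2 ≅ Z^5.

Boundary ∂_1: C_1 → C_0 is given by ∂[p,q] = [q] − [p]. For instance
  ∂[2,4] = [4] − [2].
This gives a 5×10 integer matrix of rank 4; reducing to Smith normal form yields diagonal entries (1,1,1,1).

∂_2: C_2 → C_1 sends each 2-simplex [p,q,r] to [q,r] − [p,r] + [p,q]. For instance
  ∂[1,3,4] = [3,4] − [1,4] + [1,3],
  ∂[2,3,4] = [3,4] − [2,4] + [2,3].
As a 10×5 matrix over Z this has rank 5, with invariant factors (1,1,1,1,1).

Computing H_k = (kernel of ∂_k) / (image of ∂_{k+1}):

  H_0: rank C_0 − rank ∂_1 = 5 − 4 = 1, and the invariant factors of ∂_1 are all 1, so H_0 = Z.
  H_1: rank ker ∂_1 − rank ∂_2 = (10 − 4) − 5 = 1, and the invariant factors of ∂_2 are all 1, so H_1 = Z.
  H_2: rank ker ∂_2 − rank ∂_3 = (5 − 5) − 0 = 0, and there is no ∂_3, so H_2 = 0.

H_0 ≅ Z,  H_1 ≅ Z,  H_2 = 0.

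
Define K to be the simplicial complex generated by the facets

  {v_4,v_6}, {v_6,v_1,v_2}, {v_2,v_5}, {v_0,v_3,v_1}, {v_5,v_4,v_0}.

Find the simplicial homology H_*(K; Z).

K has 7 vertices, 11 edges, 3 triangles.
rank ∂_0 = 0, rank ∂_1 = 6 ⇒ b_0 = 7 − 0 − 6 = 1; all invariant factors of ∂_1 are 1 so no torsion. So H_0 = Z.
rank ∂_1 = 6, rank ∂_2 = 3 ⇒ b_1 = 11 − 6 − 3 = 2; all invariant factors of ∂_2 are 1 so no torsion. So H_1 = Z^2.
rank ∂_2 = 3, rank ∂_3 = 0 ⇒ b_2 = 3 − 3 − 0 = 0. So H_2 = 0.

H_0 ≅ Z,  H_1 ≅ Z^2,  H_2 = 0.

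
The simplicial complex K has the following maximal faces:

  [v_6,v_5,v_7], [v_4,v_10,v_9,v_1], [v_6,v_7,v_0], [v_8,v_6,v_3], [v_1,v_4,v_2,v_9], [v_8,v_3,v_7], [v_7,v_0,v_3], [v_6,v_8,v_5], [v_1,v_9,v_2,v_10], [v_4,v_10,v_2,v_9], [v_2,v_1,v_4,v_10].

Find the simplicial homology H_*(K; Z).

Take the total order v_0 < v_1 < v_2 < v_3 < v_4 < v_5 < v_6 < v_7 < v_8 < v_9 < v_10 on the vertex set. Then K (dimension 3) consists of the simplices:

  0-simplices (11): [v_0], [v_1], [v_2], [v_3], [v_4], [v_5], [v_6], [v_7], [v_8], [v_9], [v_10]
  1-simplices (22): (22 of them)
  2-simplices (16): (16 of them)
  3-simplices (5): [v_1,v_2,v_4,v_9], [v_1,v_2,v_4,v_10], [v_1,v_2,v_9,v_10], [v_1,v_4,v_9,v_10], [v_2,v_4,v_9,v_10]

so the chain groups are C_0 ≅ Z^11, C_1 ≅ Z^22, C_2 ≅ Z^16, C_3 ≅ Z^5.

Boundary ∂_1: C_1 → C_0 sends each edge [p,q] (with p < q) to q − p.
The resulting 11×22 matrix has rank 9, and its Smith normal form has invariant factors (1,1,1,1,1,1,1,1,1).

∂_2: C_2 → C_1 sends each 2-simplex [p,q,r] to [q,r] − [p,r] + [p,q]. For instance
  ∂[v_2,v_4,v_10] = [v_4,v_10] − [v_2,v_10] + [v_2,v_4],
  ∂[v_3,v_7,v_8] = [v_7,v_8] − [v_3,v_8] + [v_3,v_7].
This gives a 22×16 integer matrix of rank 12; reducing to Smith normal form yields diagonal entries (1,1,1,1,1,1,1,1,1,1,1,1).

Boundary ∂_3: C_3 → C_2 sends each 3-simplex σ to the alternating sum Σ_i (−1)^i (σ with its i-th vertex removed). For instance
  ∂[v_2,v_4,v_9,v_10] = [v_4,v_9,v_10] − [v_2,v_9,v_10] + [v_2,v_4,v_10] − [v_2,v_4,v_9],
  ∂[v_1,v_4,v_9,v_10] = [v_4,v_9,v_10] − [v_1,v_9,v_10] + [v_1,v_4,v_10] − [v_1,v_4,v_9].
As a 16×5 matrix over Z this has rank 4, with invariant factors (1,1,1,1).

From H_k ≅ ker(∂_k) / im(∂_{k+1}) we obtain:

  H_0: rank C_0 − rank ∂_1 = 11 − 9 = 2, and the invariant factors of ∂_1 are all 1, so H_0 = Z^2.
  H_1: rank ker ∂_1 − rank ∂_2 = (22 − 9) − 12 = 1, and the invariant factors of ∂_2 are all 1, so H_1 = Z.
  H_2: rank ker ∂_2 − rank ∂_3 = (16 − 12) − 4 = 0, and the invariant factors of ∂_3 are all 1, so H_2 = 0.
  H_3: rank ker ∂_3 − rank ∂_4 = (5 − 4) − 0 = 1, and there is no ∂_4, so H_3 = Z.

As a check, the Euler characteristic is 11 − 22 + 16 − 5 = 0, which agrees with 2 − 1 + 0 − 1 = 0.

H_0 ≅ Z^2,  H_1 ≅ Z,  H_2 = 0,  H_3 ≅ Z.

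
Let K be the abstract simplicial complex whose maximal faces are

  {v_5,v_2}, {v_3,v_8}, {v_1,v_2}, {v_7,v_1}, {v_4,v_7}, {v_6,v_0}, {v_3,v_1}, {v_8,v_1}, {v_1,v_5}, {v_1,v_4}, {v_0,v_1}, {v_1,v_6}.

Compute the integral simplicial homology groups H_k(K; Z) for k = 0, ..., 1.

H_0 ≅ Z,  H_1 ≅ Z^4.

Order the vertices as v_0 < v_1 < v_2 < v_3 < v_4 < v_5 < v_6 < v_7 < v_8. Listing each simplex with vertices in this order, K has dimension 1 with simplices:

  0-simplices (9): [v_0], [v_1], [v_2], [v_3], [v_4], [v_5], [v_6], [v_7], [v_8]
  1-simplices (12): [v_0,v_1], [v_0,v_6], [v_1,v_2], [v_1,v_3], [v_1,v_4], [v_1,v_5], [v_1,v_6], [v_1,v_7], [v_1,v_8], [v_2,v_5], [v_3,v_8], [v_4,v_7]

giving chain groups C_0 ≅ Z^9, C_1 ≅ Z^12.

The boundary map ∂_1: C_1 → C_0 maps an edge to its endpoints' difference, ∂[p,q] = q − p.
The 9×12 boundary matrix has rank 8 and Smith normal form diag(1,1,1,1,1,1,1,1).

Reading off H_k = ker ∂_k / im ∂_{k+1}:

  H_0: rank C_0 − rank ∂_1 = 9 − 8 = 1, and the invariant factors of ∂_1 are all 1, so H_0 ≅ Z.
  H_1: rank ker ∂_1 − rank ∂_2 = (12 − 8) − 0 = 4, and there is no ∂_2, so H_1 ≅ Z^4.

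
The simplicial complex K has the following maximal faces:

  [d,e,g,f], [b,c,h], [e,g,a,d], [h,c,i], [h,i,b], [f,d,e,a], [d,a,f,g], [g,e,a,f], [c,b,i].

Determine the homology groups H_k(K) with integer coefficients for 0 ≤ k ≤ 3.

H_0 = Z^2,  H_1 = 0,  H_2 = Z,  H_3 = Z.

Order the vertices as a < b < c < d < e < f < g < h < i. Listing each simplex with vertices in this order, K has dimension 3 with simplices:

  0-simplices (9): a, b, c, d, e, f, g, h, i
  1-simplices (16): ad, ae, af, ag, bc, bh, bi, ch, ci, de, df, dg, ef, eg, fg, hi
  2-simplices (14): ade, adf, adg, aef, aeg, afg, bch, bci, bhi, chi, def, deg, dfg, efg
  3-simplices (5): adef, adeg, adfg, aefg, defg

Hence C_0 ≅ Z^9, C_1 ≅ Z^16, C_2 ≅ Z^14, C_3 ≅ Z^5.

Boundary ∂_1: C_1 → C_0 sends each edge [p,q] (with p < q) to q − p. For instance
  ∂fg = g − f.
As a 9×16 matrix over Z this has rank 7, with invariant factors (1,1,1,1,1,1,1).

The boundary map ∂_2: C_2 → C_1 acts by ∂[p,q,r] = [q,r] − [p,r] + [p,q]. For instance
  ∂aef = ef − af + ae,
  ∂aeg = eg − ag + ae.
This gives a 16×14 integer matrix of rank 9; reducing to Smith normal form yields diagonal entries (1,1,1,1,1,1,1,1,1).

The boundary map ∂_3: C_3 → C_2 sends each 3-simplex σ to the alternating sum Σ_i (−1)^i (σ with its i-th vertex removed). For instance
  ∂adef = def − aef + adf − ade,
  ∂defg = efg − dfg + deg − def.
This gives a 14×5 integer matrix of rank 4; reducing to Smith normal form yields diagonal entries (1,1,1,1).

Computing H_k = (kernel of ∂_k) / (image of ∂_{k+1}):

  H_0: rank C_0 − rank ∂_1 = 9 − 7 = 2, and the invariant factors of ∂_1 are all 1, so H_0 = Z^2.
  H_1: rank ker ∂_1 − rank ∂_2 = (16 − 7) − 9 = 0, and the invariant factors of ∂_2 are all 1, so H_1 = 0.
  H_2: rank ker ∂_2 − rank ∂_3 = (14 − 9) − 4 = 1, and the invariant factors of ∂_3 are all 1, so H_2 = Z.
  H_3: rank ker ∂_3 − rank ∂_4 = (5 − 4) − 0 = 1, and there is no ∂_4, so H_3 = Z.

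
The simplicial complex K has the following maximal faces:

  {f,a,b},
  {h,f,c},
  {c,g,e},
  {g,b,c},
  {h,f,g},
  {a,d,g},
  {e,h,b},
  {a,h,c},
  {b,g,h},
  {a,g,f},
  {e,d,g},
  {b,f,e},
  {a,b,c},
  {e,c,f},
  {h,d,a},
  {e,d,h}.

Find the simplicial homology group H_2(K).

Order the vertices as a < b < c < d < e < f < g < h. Listing each simplex with vertices in this order, K has dimension 2 with simplices:

  0-simplices (8): a, b, c, d, e, f, g, h
  1-simplices (24): ab, ac, ad, af, ag, ah, bc, be, bf, bg, bh, ce, cf, cg, ch, de, dg, dh, ef, eg, eh, fg, fh, gh
  2-simplices (16): abc, abf, ach, adg, adh, afg, bcg, bef, beh, bgh, cef, ceg, cfh, deg, deh, fgh

giving chain groups C_0 ≅ Z^8, C_1 ≅ Z^24, C_2 ≅ Z^16.

The boundary map ∂_1: C_1 → C_0 maps an edge to its endpoints' difference, ∂[p,q] = q − p. For instance
  ∂eg = g − e.
The 8×24 boundary matrix has rank 7 and Smith normal form diag(1,1,1,1,1,1,1).

The boundary map ∂_2: C_2 → C_1 acts by ∂[p,q,r] = [q,r] − [p,r] + [p,q]. For instance
  ∂bcg = cg − bg + bc,
  ∂ach = ch − ah + ac.
This gives a 24×16 integer matrix of rank 15; reducing to Smith normal form yields diagonal entries (1,1,1,1,1,1,1,1,1,1,1,1,1,1,1).

Computing H_k = (kernel of ∂_k) / (image of ∂_{k+1}):

  H_2: rank ker ∂_2 − rank ∂_3 = (16 − 15) − 0 = 1, and there is no ∂_3, so H_2 ≅ Z.

H_2 ≅ Z.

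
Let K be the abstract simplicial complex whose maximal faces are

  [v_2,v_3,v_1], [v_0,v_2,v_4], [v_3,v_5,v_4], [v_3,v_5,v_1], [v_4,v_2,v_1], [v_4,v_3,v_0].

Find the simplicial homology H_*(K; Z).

H_0 = Z,  H_1 = Z,  H_2 = 0.

Order the vertices as v_0 < v_1 < v_2 < v_3 < v_4 < v_5. Listing each simplex with vertices in this order, K has dimension 2 with simplices:

  0-simplices (6): [v_0], [v_1], [v_2], [v_3], [v_4], [v_5]
  1-simplices (12): [v_0,v_2], [v_0,v_3], [v_0,v_4], [v_1,v_2], [v_1,v_3], [v_1,v_4], [v_1,v_5], [v_2,v_3], [v_2,v_4], [v_3,v_4], [v_3,v_5], [v_4,v_5]
  2-simplices (6): [v_0,v_2,v_4], [v_0,v_3,v_4], [v_1,v_2,v_3], [v_1,v_2,v_4], [v_1,v_3,v_5], [v_3,v_4,v_5]

so the chain groups are C_0 ≅ Z^6, C_1 ≅ Z^12, C_2 ≅ Z^6.

Boundary ∂_1: C_1 → C_0 maps an edge to its endpoints' difference, ∂[p,q] = q − p. For instance
  ∂[v_0,v_2] = [v_2] − [v_0].
The resulting 6×12 matrix has rank 5, and its Smith normal form has invariant factors (1,1,1,1,1).

The boundary map ∂_2: C_2 → C_1 maps a triangle to the signed sum of its edges. For instance
  ∂[v_3,v_4,v_5] = [v_4,v_5] − [v_3,v_5] + [v_3,v_4],
  ∂[v_0,v_2,v_4] = [v_2,v_4] − [v_0,v_4] + [v_0,v_2].
The resulting 12×6 matrix has rank 6, and its Smith normal form has invariant factors (1,1,1,1,1,1).

Computing H_k = (kernel of ∂_k) / (image of ∂_{k+1}):

  H_0: rank C_0 − rank ∂_1 = 6 − 5 = 1, and the invariant factors of ∂_1 are all 1, so H_0 ≅ Z.
  H_1: rank ker ∂_1 − rank ∂_2 = (12 − 5) − 6 = 1, and the invariant factors of ∂_2 are all 1, so H_1 ≅ Z.
  H_2: rank ker ∂_2 − rank ∂_3 = (6 − 6) − 0 = 0, and there is no ∂_3, so H_2 ≅ 0.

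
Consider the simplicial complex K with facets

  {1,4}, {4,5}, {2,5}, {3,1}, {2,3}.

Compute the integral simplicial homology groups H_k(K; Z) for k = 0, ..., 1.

H_0 = Z,  H_1 = Z.

Fix the vertex order 1 < 2 < 3 < 4 < 5 and write every simplex with vertices in increasing order. Then dim K = 1 and the simplices of K are:

  0-simplices (5): [1], [2], [3], [4], [5]
  1-simplices (5): [1,3], [1,4], [2,3], [2,5], [4,5]

so the chain groups are C_0 ≅ Z^5, C_1 ≅ Z^5.

Boundary ∂_1: C_1 → C_0 maps an edge to its endpoints' difference, ∂[p,q] = q − p. For instance
  ∂[1,3] = [3] − [1].
This gives a 5×5 integer matrix of rank 4; reducing to Smith normal form yields diagonal entries (1,1,1,1).

Now H_k = ker ∂_k / im ∂_{k+1}, so:

  H_0: rank C_0 − rank ∂_1 = 5 − 4 = 1, and the invariant factors of ∂_1 are all 1, so H_0 = Z.
  H_1: rank ker ∂_1 − rank ∂_2 = (5 − 4) − 0 = 1, and there is no ∂_2, so H_1 = Z.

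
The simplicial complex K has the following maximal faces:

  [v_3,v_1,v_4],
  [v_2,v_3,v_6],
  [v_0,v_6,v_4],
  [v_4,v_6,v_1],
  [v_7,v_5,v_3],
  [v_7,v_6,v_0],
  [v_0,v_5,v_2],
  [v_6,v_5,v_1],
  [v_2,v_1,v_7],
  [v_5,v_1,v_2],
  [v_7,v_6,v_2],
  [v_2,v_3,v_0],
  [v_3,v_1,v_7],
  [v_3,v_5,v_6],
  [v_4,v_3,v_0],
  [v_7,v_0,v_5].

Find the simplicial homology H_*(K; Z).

Fix the vertex order v_0 < v_1 < v_2 < v_3 < v_4 < v_5 < v_6 < v_7 and write every simplex with vertices in increasing order. Then dim K = 2 and the simplices of K are:

  0-simplices (8): [v_0], [v_1], [v_2], [v_3], [v_4], [v_5], [v_6], [v_7]
  1-simplices (24): (24 of them)
  2-simplices (16): (16 of them)

giving chain groups C_0 ≅ Z^8, C_1 ≅ Z^24, C_2 ≅ Z^16.

The boundary map ∂_1: C_1 → C_0 maps an edge to its endpoints' difference, ∂[p,q] = q − p. For instance
  ∂[v_1,v_4] = [v_4] − [v_1].
As a 8×24 matrix over Z this has rank 7, with invariant factors (1,1,1,1,1,1,1).

∂_2: C_2 → C_1 acts by ∂[p,q,r] = [q,r] − [p,r] + [p,q]. For instance
  ∂[v_0,v_5,v_7] = [v_5,v_7] − [v_0,v_7] + [v_0,v_5],
  ∂[v_0,v_6,v_7] = [v_6,v_7] − [v_0,v_7] + [v_0,v_6].
The resulting 24×16 matrix has rank 15, and its Smith normal form has invariant factors (1,1,1,1,1,1,1,1,1,1,1,1,1,1,1).

Reading off H_k = ker ∂_k / im ∂_{k+1}:

  H_0: rank C_0 − rank ∂_1 = 8 − 7 = 1, and the invariant factors of ∂_1 are all 1, so H_0 = Z.
  H_1: rank ker ∂_1 − rank ∂_2 = (24 − 7) − 15 = 2, and the invariant factors of ∂_2 are all 1, so H_1 = Z^2.
  H_2: rank ker ∂_2 − rank ∂_3 = (16 − 15) − 0 = 1, and there is no ∂_3, so H_2 = Z.

(K is a triangulation of the torus T^2.)

H_0 = Z,  H_1 = Z^2,  H_2 = Z.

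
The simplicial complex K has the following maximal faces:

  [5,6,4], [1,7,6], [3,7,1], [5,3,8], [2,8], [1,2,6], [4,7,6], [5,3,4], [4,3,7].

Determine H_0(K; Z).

Fix the vertex order 1 < 2 < 3 < 4 < 5 < 6 < 7 < 8 and write every simplex with vertices in increasing order. Then dim K = 2 and the simplices of K are:

  0-simplices (8): [1], [2], [3], [4], [5], [6], [7], [8]
  1-simplices (16): [1,2], [1,3], [1,6], [1,7], [2,6], [2,8], [3,4], [3,5], [3,7], [3,8], [4,5], [4,6], [4,7], [5,6], [5,8], [6,7]
  2-simplices (8): [1,2,6], [1,3,7], [1,6,7], [3,4,5], [3,4,7], [3,5,8], [4,5,6], [4,6,7]

so the chain groups are C_0 ≅ Z^8, C_1 ≅ Z^16, C_2 ≅ Z^8.

∂_1: C_1 → C_0 is given by ∂[p,q] = [q] − [p]. For instance
  ∂[4,5] = [5] − [4].
The resulting 8×16 matrix has rank 7, and its Smith normal form has invariant factors (1,1,1,1,1,1,1).

Boundary ∂_2: C_2 → C_1 sends each 2-simplex [p,q,r] to [q,r] − [p,r] + [p,q]. For instance
  ∂[1,6,7] = [6,7] − [1,7] + [1,6],
  ∂[3,4,7] = [4,7] − [3,7] + [3,4].
This gives a 16×8 integer matrix of rank 8; reducing to Smith normal form yields diagonal entries (1,1,1,1,1,1,1,1).

From H_k ≅ ker(∂_k) / im(∂_{k+1}) we obtain:

  H_0: rank C_0 − rank ∂_1 = 8 − 7 = 1, and the invariant factors of ∂_1 are all 1, so H_0 ≅ Z.

H_0 ≅ Z.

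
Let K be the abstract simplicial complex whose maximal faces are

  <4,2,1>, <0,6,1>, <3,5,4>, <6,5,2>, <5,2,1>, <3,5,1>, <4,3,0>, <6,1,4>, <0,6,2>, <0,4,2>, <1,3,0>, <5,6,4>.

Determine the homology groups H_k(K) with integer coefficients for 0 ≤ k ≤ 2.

H_0 ≅ Z,  H_1 ≅ Z/2Z,  H_2 = 0.

Take the total order 0 < 1 < 2 < 3 < 4 < 5 < 6 on the vertex set. Then K (dimension 2) consists of the simplices:

  0-simplices (7): [0], [1], [2], [3], [4], [5], [6]
  1-simplices (18): [0,1], [0,2], [0,3], [0,4], [0,6], [1,2], [1,3], [1,4], [1,5], [1,6], [2,4], [2,5], [2,6], [3,4], [3,5], [4,5], [4,6], [5,6]
  2-simplices (12): [0,1,3], [0,1,6], [0,2,4], [0,2,6], [0,3,4], [1,2,4], [1,2,5], [1,3,5], [1,4,6], [2,5,6], [3,4,5], [4,5,6]

so the chain groups are C_0 ≅ Z^7, C_1 ≅ Z^18, C_2 ≅ Z^12.

The boundary map ∂_1: C_1 → C_0 is given by ∂[p,q] = [q] − [p].
As a 7×18 matrix over Z this has rank 6, with invariant factors (1,1,1,1,1,1).

The boundary map ∂_2: C_2 → C_1 acts by ∂[p,q,r] = [q,r] − [p,r] + [p,q]. For instance
  ∂[0,2,4] = [2,4] − [0,4] + [0,2],
  ∂[0,2,6] = [2,6] − [0,6] + [0,2].
The resulting 18×12 matrix has rank 12, and its Smith normal form has invariant factors (1,1,1,1,1,1,1,1,1,1,1,2).

From H_k ≅ ker(∂_k) / im(∂_{k+1}) we obtain:

  H_0: rank C_0 − rank ∂_1 = 7 − 6 = 1, and the invariant factors of ∂_1 are all 1, so H_0 = Z.
  H_1: rank ker ∂_1 − rank ∂_2 = (18 − 6) − 12 = 0, and ∂_2 has invariant factor 2 > 1, so H_1 = Z/2Z.
  H_2: rank ker ∂_2 − rank ∂_3 = (12 − 12) − 0 = 0, and there is no ∂_3, so H_2 = 0.

(K is a triangulation of the real projective plane RP^2.)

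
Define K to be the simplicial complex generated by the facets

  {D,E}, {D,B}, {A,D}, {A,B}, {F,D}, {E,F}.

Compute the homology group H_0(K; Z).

We work with the vertex ordering A < B < D < E < F. The simplices of K, each written with vertices in increasing order, are:

  0-simplices (5): A, B, D, E, F
  1-simplices (6): AB, AD, BD, DE, DF, EF

Hence C_0 ≅ Z^5, C_1 ≅ Z^6.

Boundary ∂_1: C_1 → C_0 sends each edge [p,q] (with p < q) to q − p. For instance
  ∂AD = D − A.
The 5×6 boundary matrix has rank 4 and Smith normal form diag(1,1,1,1).

Computing H_k = (kernel of ∂_k) / (image of ∂_{k+1}):

  H_0: rank C_0 − rank ∂_1 = 5 − 4 = 1, and the invariant factors of ∂_1 are all 1, so H_0 = Z.

(K is a triangulation of a wedge of 2 circles.)

H_0 ≅ Z.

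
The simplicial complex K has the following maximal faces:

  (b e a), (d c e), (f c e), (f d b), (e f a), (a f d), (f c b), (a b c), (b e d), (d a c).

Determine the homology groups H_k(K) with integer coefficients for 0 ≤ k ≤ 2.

H_0 = Z,  H_1 = Z/2,  H_2 = 0.

Fix the vertex order a < b < c < d < e < f and write every simplex with vertices in increasing order. Then dim K = 2 and the simplices of K are:

  0-simplices (6): a, b, c, d, e, f
  1-simplices (15): ab, ac, ad, ae, af, bc, bd, be, bf, cd, ce, cf, de, df, ef
  2-simplices (10): abc, abe, acd, adf, aef, bcf, bde, bdf, cde, cef

so the chain groups are C_0 ≅ Z^6, C_1 ≅ Z^15, C_2 ≅ Z^10.

∂_1: C_1 → C_0 is given by ∂[p,q] = [q] − [p]. For instance
  ∂bf = f − b.
As a 6×15 matrix over Z this has rank 5, with invariant factors (1,1,1,1,1).

The boundary map ∂_2: C_2 → C_1 sends each 2-simplex [p,q,r] to [q,r] − [p,r] + [p,q]. For instance
  ∂cde = de − ce + cd,
  ∂bde = de − be + bd.
The 15×10 boundary matrix has rank 10 and Smith normal form diag(1,1,1,1,1,1,1,1,1,2).

Reading off H_k = ker ∂_k / im ∂_{k+1}:

  H_0: rank C_0 − rank ∂_1 = 6 − 5 = 1, and the invariant factors of ∂_1 are all 1, so H_0 ≅ Z.
  H_1: rank ker ∂_1 − rank ∂_2 = (15 − 5) − 10 = 0, and ∂_2 has invariant factor 2 > 1, so H_1 ≅ Z/2.
  H_2: rank ker ∂_2 − rank ∂_3 = (10 − 10) − 0 = 0, and there is no ∂_3, so H_2 ≅ 0.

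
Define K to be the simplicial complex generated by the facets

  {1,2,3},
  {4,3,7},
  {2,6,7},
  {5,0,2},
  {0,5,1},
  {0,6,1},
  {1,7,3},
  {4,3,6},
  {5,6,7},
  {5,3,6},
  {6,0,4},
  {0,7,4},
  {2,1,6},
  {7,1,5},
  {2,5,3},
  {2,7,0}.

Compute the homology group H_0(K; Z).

H_0 = Z.

Fix the vertex order 0 < 1 < 2 < 3 < 4 < 5 < 6 < 7 and write every simplex with vertices in increasing order. Then dim K = 2 and the simplices of K are:

  0-simplices (8): [0], [1], [2], [3], [4], [5], [6], [7]
  1-simplices (24): (24 of them)
  2-simplices (16): [0,1,5], [0,1,6], [0,2,5], [0,2,7], [0,4,6], [0,4,7], [1,2,3], [1,2,6], [1,3,7], [1,5,7], [2,3,5], [2,6,7], [3,4,6], [3,4,7], [3,5,6], [5,6,7]

giving chain groups C_0 ≅ Z^8, C_1 ≅ Z^24, C_2 ≅ Z^16.

∂_1: C_1 → C_0 maps an edge to its endpoints' difference, ∂[p,q] = q − p.
As a 8×24 matrix over Z this has rank 7, with invariant factors (1,1,1,1,1,1,1).

∂_2: C_2 → C_1 acts by ∂[p,q,r] = [q,r] − [p,r] + [p,q]. For instance
  ∂[2,6,7] = [6,7] − [2,7] + [2,6],
  ∂[1,3,7] = [3,7] − [1,7] + [1,3].
This gives a 24×16 integer matrix of rank 15; reducing to Smith normal form yields diagonal entries (1,1,1,1,1,1,1,1,1,1,1,1,1,1,1).

From H_k ≅ ker(∂_k) / im(∂_{k+1}) we obtain:

  H_0: rank C_0 − rank ∂_1 = 8 − 7 = 1, and the invariant factors of ∂_1 are all 1, so H_0 ≅ Z.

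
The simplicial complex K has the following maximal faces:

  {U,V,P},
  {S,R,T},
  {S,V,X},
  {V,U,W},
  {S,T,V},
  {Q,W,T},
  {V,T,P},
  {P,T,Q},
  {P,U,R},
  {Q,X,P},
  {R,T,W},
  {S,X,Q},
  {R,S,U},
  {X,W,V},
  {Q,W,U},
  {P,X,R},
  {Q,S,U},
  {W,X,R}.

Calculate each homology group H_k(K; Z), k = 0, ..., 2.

Take the total order P < Q < R < S < T < U < V < W < X on the vertex set. Then K (dimension 2) consists of the simplices:

  0-simplices (9): P, Q, R, S, T, U, V, W, X
  1-simplices (27): PQ, PR, PT, PU, PV, PX, QS, QT, QU, QW, QX, RS, RT, RU, RW, RX, ST, SU, SV, SX, TV, TW, UV, UW, VW, VX, WX
  2-simplices (18): PQT, PQX, PRU, PRX, PTV, PUV, QSU, QSX, QTW, QUW, RST, RSU, RTW, RWX, STV, SVX, UVW, VWX

so the chain groups are C_0 ≅ Z^9, C_1 ≅ Z^27, C_2 ≅ Z^18.

The boundary map ∂_1: C_1 → C_0 sends each edge [p,q] (with p < q) to q − p. For instance
  ∂TV = V − T.
As a 9×27 matrix over Z this has rank 8, with invariant factors (1,1,1,1,1,1,1,1).

The boundary map ∂_2: C_2 → C_1 maps a triangle to the signed sum of its edges. For instance
  ∂PUV = UV − PV + PU,
  ∂QTW = TW − QW + QT.
The 27×18 boundary matrix has rank 17 and Smith normal form diag(1,1,1,1,1,1,1,1,1,1,1,1,1,1,1,1,1).

Computing H_k = (kernel of ∂_k) / (image of ∂_{k+1}):

  H_0: rank C_0 − rank ∂_1 = 9 − 8 = 1, and the invariant factors of ∂_1 are all 1, so H_0 ≅ Z.
  H_1: rank ker ∂_1 − rank ∂_2 = (27 − 8) − 17 = 2, and the invariant factors of ∂_2 are all 1, so H_1 ≅ Z^2.
  H_2: rank ker ∂_2 − rank ∂_3 = (18 − 17) − 0 = 1, and there is no ∂_3, so H_2 ≅ Z.

As a check, the Euler characteristic is 9 − 27 + 18 = 0, which agrees with 1 − 2 + 1 = 0.

H_0 ≅ Z,  H_1 ≅ Z^2,  H_2 ≅ Z.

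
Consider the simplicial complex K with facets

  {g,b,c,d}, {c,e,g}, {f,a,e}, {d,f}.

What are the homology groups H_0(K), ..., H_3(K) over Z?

We work with the vertex ordering a < b < c < d < e < f < g. The simplices of K, each written with vertices in increasing order, are:

  0-simplices (7): a, b, c, d, e, f, g
  1-simplices (12): ae, af, bc, bd, bg, cd, ce, cg, df, dg, ef, eg
  2-simplices (6): aef, bcd, bcg, bdg, cdg, ceg
  3-simplices (1): bcdg

so the chain groups are C_0 ≅ Z^7, C_1 ≅ Z^12, C_2 ≅ Z^6, C_3 ≅ Z^1.

Boundary ∂_1: C_1 → C_0 sends each edge [p,q] (with p < q) to q − p. For instance
  ∂ae = e − a.
This gives a 7×12 integer matrix of rank 6; reducing to Smith normal form yields diagonal entries (1,1,1,1,1,1).

Boundary ∂_2: C_2 → C_1 maps a triangle to the signed sum of its edges. For instance
  ∂bdg = dg − bg + bd,
  ∂cdg = dg − cg + cd.
This gives a 12×6 integer matrix of rank 5; reducing to Smith normal form yields diagonal entries (1,1,1,1,1).

Boundary ∂_3: C_3 → C_2 sends each 3-simplex σ to the alternating sum Σ_i (−1)^i (σ with its i-th vertex removed). For instance
  ∂bcdg = cdg − bdg + bcg − bcd.
This gives a 6×1 integer matrix of rank 1; reducing to Smith normal form yields diagonal entries (1).

Computing H_k = (kernel of ∂_k) / (image of ∂_{k+1}):

  H_0: rank C_0 − rank ∂_1 = 7 − 6 = 1, and the invariant factors of ∂_1 are all 1, so H_0 ≅ Z.
  H_1: rank ker ∂_1 − rank ∂_2 = (12 − 6) − 5 = 1, and the invariant factors of ∂_2 are all 1, so H_1 ≅ Z.
  H_2: rank ker ∂_2 − rank ∂_3 = (6 − 5) − 1 = 0, and the invariant factors of ∂_3 are all 1, so H_2 ≅ 0.
  H_3: rank ker ∂_3 − rank ∂_4 = (1 − 1) − 0 = 0, and there is no ∂_4, so H_3 ≅ 0.

As a check, the Euler characteristic is 7 − 12 + 6 − 1 = 0, which agrees with 1 − 1 + 0 − 0 = 0.

H_0 = Z,  H_1 = Z,  H_2 = 0,  H_3 = 0.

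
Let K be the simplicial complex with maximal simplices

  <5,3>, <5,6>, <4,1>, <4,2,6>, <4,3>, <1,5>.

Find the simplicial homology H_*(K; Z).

K has 6 vertices, 8 edges, 1 triangle.
rank ∂_0 = 0, rank ∂_1 = 5 ⇒ b_0 = 6 − 0 − 5 = 1; all invariant factors of ∂_1 are 1 so no torsion. So H_0 ≅ Z.
rank ∂_1 = 5, rank ∂_2 = 1 ⇒ b_1 = 8 − 5 − 1 = 2; all invariant factors of ∂_2 are 1 so no torsion. So H_1 ≅ Z^2.
rank ∂_2 = 1, rank ∂_3 = 0 ⇒ b_2 = 1 − 1 − 0 = 0. So H_2 ≅ 0.

H_0 ≅ Z,  H_1 ≅ Z^2,  H_2 = 0.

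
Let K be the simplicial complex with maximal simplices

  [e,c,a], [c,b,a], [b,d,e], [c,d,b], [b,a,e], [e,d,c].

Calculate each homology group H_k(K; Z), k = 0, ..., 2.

H_0 = Z,  H_1 = 0,  H_2 = Z.

Fix the vertex order a < b < c < d < e and write every simplex with vertices in increasing order. Then dim K = 2 and the simplices of K are:

  0-simplices (5): a, b, c, d, e
  1-simplices (9): ab, ac, ae, bc, bd, be, cd, ce, de
  2-simplices (6): abc, abe, ace, bcd, bde, cde

so the chain groups are C_0 ≅ Z^5, C_1 ≅ Z^9, C_2 ≅ Z^6.

∂_1: C_1 → C_0 maps an edge to its endpoints' difference, ∂[p,q] = q − p. For instance
  ∂ce = e − c.
This gives a 5×9 integer matrix of rank 4; reducing to Smith normal form yields diagonal entries (1,1,1,1).

Boundary ∂_2: C_2 → C_1 acts by ∂[p,q,r] = [q,r] − [p,r] + [p,q]. For instance
  ∂cde = de − ce + cd,
  ∂abc = bc − ac + ab.
As a 9×6 matrix over Z this has rank 5, with invariant factors (1,1,1,1,1).

Computing H_k = (kernel of ∂_k) / (image of ∂_{k+1}):

  H_0: rank C_0 − rank ∂_1 = 5 − 4 = 1, and the invariant factors of ∂_1 are all 1, so H_0 ≅ Z.
  H_1: rank ker ∂_1 − rank ∂_2 = (9 − 4) − 5 = 0, and the invariant factors of ∂_2 are all 1, so H_1 ≅ 0.
  H_2: rank ker ∂_2 − rank ∂_3 = (6 − 5) − 0 = 1, and there is no ∂_3, so H_2 ≅ Z.

As a check, the Euler characteristic is 5 − 9 + 6 = 2, which agrees with 1 − 0 + 1 = 2.
(K is a triangulation of the 2-sphere S^2.)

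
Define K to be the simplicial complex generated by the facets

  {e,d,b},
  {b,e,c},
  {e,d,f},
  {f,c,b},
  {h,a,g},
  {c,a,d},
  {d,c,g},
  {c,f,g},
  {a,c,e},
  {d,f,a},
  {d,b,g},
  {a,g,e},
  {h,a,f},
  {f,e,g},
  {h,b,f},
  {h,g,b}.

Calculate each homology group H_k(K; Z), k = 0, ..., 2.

H_0 = Z,  H_1 = Z^2,  H_2 = Z.

Order the vertices as a < b < c < d < e < f < g < h. Listing each simplex with vertices in this order, K has dimension 2 with simplices:

  0-simplices (8): a, b, c, d, e, f, g, h
  1-simplices (24): ac, ad, ae, af, ag, ah, bc, bd, be, bf, bg, bh, cd, ce, cf, cg, de, df, dg, ef, eg, fg, fh, gh
  2-simplices (16): acd, ace, adf, aeg, afh, agh, bce, bcf, bde, bdg, bfh, bgh, cdg, cfg, def, efg

so the chain groups are C_0 ≅ Z^8, C_1 ≅ Z^24, C_2 ≅ Z^16.

Boundary ∂_1: C_1 → C_0 is given by ∂[p,q] = [q] − [p]. For instance
  ∂de = e − d.
This gives a 8×24 integer matrix of rank 7; reducing to Smith normal form yields diagonal entries (1,1,1,1,1,1,1).

The boundary map ∂_2: C_2 → C_1 maps a triangle to the signed sum of its edges. For instance
  ∂bgh = gh − bh + bg,
  ∂bce = ce − be + bc.
This gives a 24×16 integer matrix of rank 15; reducing to Smith normal form yields diagonal entries (1,1,1,1,1,1,1,1,1,1,1,1,1,1,1).

Computing H_k = (kernel of ∂_k) / (image of ∂_{k+1}):

  H_0: rank C_0 − rank ∂_1 = 8 − 7 = 1, and the invariant factors of ∂_1 are all 1, so H_0 ≅ Z.
  H_1: rank ker ∂_1 − rank ∂_2 = (24 − 7) − 15 = 2, and the invariant factors of ∂_2 are all 1, so H_1 ≅ Z^2.
  H_2: rank ker ∂_2 − rank ∂_3 = (16 − 15) − 0 = 1, and there is no ∂_3, so H_2 ≅ Z.

As a check, the Euler characteristic is 8 − 24 + 16 = 0, which agrees with 1 − 2 + 1 = 0.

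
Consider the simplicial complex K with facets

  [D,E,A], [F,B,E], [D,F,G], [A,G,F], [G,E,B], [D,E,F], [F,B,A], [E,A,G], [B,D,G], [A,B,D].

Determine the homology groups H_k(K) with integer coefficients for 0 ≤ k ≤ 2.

Order the vertices as A < B < D < E < F < G. Listing each simplex with vertices in this order, K has dimension 2 with simplices:

  0-simplices (6): A, B, D, E, F, G
  1-simplices (15): AB, AD, AE, AF, AG, BD, BE, BF, BG, DE, DF, DG, EF, EG, FG
  2-simplices (10): ABD, ABF, ADE, AEG, AFG, BDG, BEF, BEG, DEF, DFG

so the chain groups are C_0 ≅ Z^6, C_1 ≅ Z^15, C_2 ≅ Z^10.

The boundary map ∂_1: C_1 → C_0 sends each edge [p,q] (with p < q) to q − p. For instance
  ∂BF = F − B.
As a 6×15 matrix over Z this has rank 5, with invariant factors (1,1,1,1,1).

Boundary ∂_2: C_2 → C_1 maps a triangle to the signed sum of its edges. For instance
  ∂DFG = FG − DG + DF,
  ∂ADE = DE − AE + AD.
This gives a 15×10 integer matrix of rank 10; reducing to Smith normal form yields diagonal entries (1,1,1,1,1,1,1,1,1,2).

From H_k ≅ ker(∂_k) / im(∂_{k+1}) we obtain:

  H_0: rank C_0 − rank ∂_1 = 6 − 5 = 1, and the invariant factors of ∂_1 are all 1, so H_0 ≅ Z.
  H_1: rank ker ∂_1 − rank ∂_2 = (15 − 5) − 10 = 0, and ∂_2 has invariant factor 2 > 1, so H_1 ≅ Z/2.
  H_2: rank ker ∂_2 − rank ∂_3 = (10 − 10) − 0 = 0, and there is no ∂_3, so H_2 ≅ 0.

H_0 = Z,  H_1 = Z/2,  H_2 = 0.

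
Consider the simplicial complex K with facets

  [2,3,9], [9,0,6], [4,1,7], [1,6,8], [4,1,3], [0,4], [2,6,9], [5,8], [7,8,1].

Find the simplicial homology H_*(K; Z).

K has 10 vertices, 18 edges, 7 triangles.
rank ∂_0 = 0, rank ∂_1 = 9 ⇒ b_0 = 10 − 0 − 9 = 1; all invariant factors of ∂_1 are 1 so no torsion. So H_0 ≅ Z.
rank ∂_1 = 9, rank ∂_2 = 7 ⇒ b_1 = 18 − 9 − 7 = 2; all invariant factors of ∂_2 are 1 so no torsion. So H_1 ≅ Z^2.
rank ∂_2 = 7, rank ∂_3 = 0 ⇒ b_2 = 7 − 7 − 0 = 0. So H_2 ≅ 0.

H_0 = Z,  H_1 = Z^2,  H_2 = 0.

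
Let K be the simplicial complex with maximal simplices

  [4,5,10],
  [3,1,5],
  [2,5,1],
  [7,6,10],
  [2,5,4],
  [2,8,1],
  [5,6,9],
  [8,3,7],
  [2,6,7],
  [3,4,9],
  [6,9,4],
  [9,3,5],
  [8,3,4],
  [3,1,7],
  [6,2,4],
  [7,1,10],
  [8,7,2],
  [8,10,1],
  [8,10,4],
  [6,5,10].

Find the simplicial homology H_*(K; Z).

H_0 ≅ Z,  H_1 ≅ Z ⊕ Z/2,  H_2 = 0.

We work with the vertex ordering 1 < 2 < 3 < 4 < 5 < 6 < 7 < 8 < 9 < 10. The simplices of K, each written with vertices in increasing order, are:

  0-simplices (10): [1], [2], [3], [4], [5], [6], [7], [8], [9], [10]
  1-simplices (30): (30 of them)
  2-simplices (20): (20 of them)

giving chain groups C_0 ≅ Z^10, C_1 ≅ Z^30, C_2 ≅ Z^20.

The boundary map ∂_1: C_1 → C_0 maps an edge to its endpoints' difference, ∂[p,q] = q − p. For instance
  ∂[5,10] = [10] − [5].
The resulting 10×30 matrix has rank 9, and its Smith normal form has invariant factors (1,1,1,1,1,1,1,1,1).

The boundary map ∂_2: C_2 → C_1 maps a triangle to the signed sum of its edges. For instance
  ∂[3,7,8] = [7,8] − [3,8] + [3,7],
  ∂[2,7,8] = [7,8] − [2,8] + [2,7].
As a 30×20 matrix over Z this has rank 20, with invariant factors (1,1,1,1,1,1,1,1,1,1,1,1,1,1,1,1,1,1,1,2).

Now H_k = ker ∂_k / im ∂_{k+1}, so:

  H_0: rank C_0 − rank ∂_1 = 10 − 9 = 1, and the invariant factors of ∂_1 are all 1, so H_0 ≅ Z.
  H_1: rank ker ∂_1 − rank ∂_2 = (30 − 9) − 20 = 1, and ∂_2 has invariant factor 2 > 1, so H_1 ≅ Z ⊕ Z/2.
  H_2: rank ker ∂_2 − rank ∂_3 = (20 − 20) − 0 = 0, and there is no ∂_3, so H_2 ≅ 0.

(K is a triangulation of the Klein bottle.)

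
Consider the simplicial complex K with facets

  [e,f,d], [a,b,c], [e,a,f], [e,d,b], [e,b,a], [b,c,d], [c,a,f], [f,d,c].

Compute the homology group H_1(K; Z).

Fix the vertex order a < b < c < d < e < f and write every simplex with vertices in increasing order. Then dim K = 2 and the simplices of K are:

  0-simplices (6): a, b, c, d, e, f
  1-simplices (12): ab, ac, ae, af, bc, bd, be, cd, cf, de, df, ef
  2-simplices (8): abc, abe, acf, aef, bcd, bde, cdf, def

so the chain groups are C_0 ≅ Z^6, C_1 ≅ Z^12, C_2 ≅ Z^8.

Boundary ∂_1: C_1 → C_0 maps an edge to its endpoints' difference, ∂[p,q] = q − p.
The 6×12 boundary matrix has rank 5 and Smith normal form diag(1,1,1,1,1).

Boundary ∂_2: C_2 → C_1 maps a triangle to the signed sum of its edges. For instance
  ∂abc = bc − ac + ab,
  ∂acf = cf − af + ac.
The 12×8 boundary matrix has rank 7 and Smith normal form diag(1,1,1,1,1,1,1).

Reading off H_k = ker ∂_k / im ∂_{k+1}:

  H_1: rank ker ∂_1 − rank ∂_2 = (12 − 5) − 7 = 0, and the invariant factors of ∂_2 are all 1, so H_1 ≅ 0.

(K is a triangulation of the 2-sphere S^2.)

H_1 ≅ 0.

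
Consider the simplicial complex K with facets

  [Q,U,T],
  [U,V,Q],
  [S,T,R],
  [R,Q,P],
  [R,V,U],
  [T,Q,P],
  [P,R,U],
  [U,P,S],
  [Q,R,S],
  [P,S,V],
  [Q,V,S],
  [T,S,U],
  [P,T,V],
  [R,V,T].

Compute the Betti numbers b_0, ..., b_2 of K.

b_0 = 1, b_1 = 2, b_2 = 1.

We work with the vertex ordering P < Q < R < S < T < U < V. The simplices of K, each written with vertices in increasing order, are:

  0-simplices (7): P, Q, R, S, T, U, V
  1-simplices (21): PQ, PR, PS, PT, PU, PV, QR, QS, QT, QU, QV, RS, RT, RU, RV, ST, SU, SV, TU, TV, UV
  2-simplices (14): PQR, PQT, PRU, PSU, PSV, PTV, QRS, QSV, QTU, QUV, RST, RTV, RUV, STU

so the chain groups are C_0 ≅ Z^7, C_1 ≅ Z^21, C_2 ≅ Z^14.

The boundary map ∂_1: C_1 → C_0 maps an edge to its endpoints' difference, ∂[p,q] = q − p.
This gives a 7×21 integer matrix of rank 6; reducing to Smith normal form yields diagonal entries (1,1,1,1,1,1).

Boundary ∂_2: C_2 → C_1 maps a triangle to the signed sum of its edges. For instance
  ∂PRU = RU − PU + PR,
  ∂PSU = SU − PU + PS.
This gives a 21×14 integer matrix of rank 13; reducing to Smith normal form yields diagonal entries (1,1,1,1,1,1,1,1,1,1,1,1,1).

Now H_k = ker ∂_k / im ∂_{k+1}, so:

  H_0: rank C_0 − rank ∂_1 = 7 − 6 = 1, and the invariant factors of ∂_1 are all 1, so H_0 ≅ Z.
  H_1: rank ker ∂_1 − rank ∂_2 = (21 − 6) − 13 = 2, and the invariant factors of ∂_2 are all 1, so H_1 ≅ Z^2.
  H_2: rank ker ∂_2 − rank ∂_3 = (14 − 13) − 0 = 1, and there is no ∂_3, so H_2 ≅ Z.

Hence the Betti numbers are b_0 = 1, b_1 = 2, b_2 = 1.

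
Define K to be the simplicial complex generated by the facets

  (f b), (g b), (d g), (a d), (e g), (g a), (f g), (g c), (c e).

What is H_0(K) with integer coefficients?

H_0 = Z.

K has 7 vertices, 9 edges.
rank ∂_0 = 0, rank ∂_1 = 6 ⇒ b_0 = 7 − 0 − 6 = 1; all invariant factors of ∂_1 are 1 so no torsion. So H_0 ≅ Z.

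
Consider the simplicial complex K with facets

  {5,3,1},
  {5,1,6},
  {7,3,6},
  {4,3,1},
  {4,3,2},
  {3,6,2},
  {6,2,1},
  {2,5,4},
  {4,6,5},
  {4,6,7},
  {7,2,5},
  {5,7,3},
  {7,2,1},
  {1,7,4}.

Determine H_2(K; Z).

Fix the vertex order 1 < 2 < 3 < 4 < 5 < 6 < 7 and write every simplex with vertices in increasing order. Then dim K = 2 and the simplices of K are:

  0-simplices (7): [1], [2], [3], [4], [5], [6], [7]
  1-simplices (21): [1,2], [1,3], [1,4], [1,5], [1,6], [1,7], [2,3], [2,4], [2,5], [2,6], [2,7], [3,4], [3,5], [3,6], [3,7], [4,5], [4,6], [4,7], [5,6], [5,7], [6,7]
  2-simplices (14): [1,2,6], [1,2,7], [1,3,4], [1,3,5], [1,4,7], [1,5,6], [2,3,4], [2,3,6], [2,4,5], [2,5,7], [3,5,7], [3,6,7], [4,5,6], [4,6,7]

giving chain groups C_0 ≅ Z^7, C_1 ≅ Z^21, C_2 ≅ Z^14.

Boundary ∂_1: C_1 → C_0 sends each edge [p,q] (with p < q) to q − p.
This gives a 7×21 integer matrix of rank 6; reducing to Smith normal form yields diagonal entries (1,1,1,1,1,1).

Boundary ∂_2: C_2 → C_1 maps a triangle to the signed sum of its edges. For instance
  ∂[1,5,6] = [5,6] − [1,6] + [1,5],
  ∂[2,3,4] = [3,4] − [2,4] + [2,3].
This gives a 21×14 integer matrix of rank 13; reducing to Smith normal form yields diagonal entries (1,1,1,1,1,1,1,1,1,1,1,1,1).

From H_k ≅ ker(∂_k) / im(∂_{k+1}) we obtain:

  H_2: rank ker ∂_2 − rank ∂_3 = (14 − 13) − 0 = 1, and there is no ∂_3, so H_2 = Z.

(K is a triangulation of the torus T^2.)

H_2 ≅ Z.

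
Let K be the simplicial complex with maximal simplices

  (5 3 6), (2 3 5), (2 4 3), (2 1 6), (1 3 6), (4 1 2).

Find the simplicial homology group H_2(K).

Order the vertices as 1 < 2 < 3 < 4 < 5 < 6. Listing each simplex with vertices in this order, K has dimension 2 with simplices:

  0-simplices (6): [1], [2], [3], [4], [5], [6]
  1-simplices (12): [1,2], [1,3], [1,4], [1,6], [2,3], [2,4], [2,5], [2,6], [3,4], [3,5], [3,6], [5,6]
  2-simplices (6): [1,2,4], [1,2,6], [1,3,6], [2,3,4], [2,3,5], [3,5,6]

giving chain groups C_0 ≅ Z^6, C_1 ≅ Z^12, C_2 ≅ Z^6.

∂_1: C_1 → C_0 is given by ∂[p,q] = [q] − [p]. For instance
  ∂[5,6] = [6] − [5].
This gives a 6×12 integer matrix of rank 5; reducing to Smith normal form yields diagonal entries (1,1,1,1,1).

Boundary ∂_2: C_2 → C_1 acts by ∂[p,q,r] = [q,r] − [p,r] + [p,q]. For instance
  ∂[1,2,6] = [2,6] − [1,6] + [1,2],
  ∂[3,5,6] = [5,6] − [3,6] + [3,5].
The 12×6 boundary matrix has rank 6 and Smith normal form diag(1,1,1,1,1,1).

Reading off H_k = ker ∂_k / im ∂_{k+1}:

  H_2: rank ker ∂_2 − rank ∂_3 = (6 − 6) − 0 = 0, and there is no ∂_3, so H_2 = 0.

H_2 ≅ 0.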